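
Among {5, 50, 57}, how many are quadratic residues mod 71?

3

(5/71) = +1 → QR.
(50/71) = +1 → QR.
(57/71) = +1 → QR.
Total quadratic residues among the 3: 3.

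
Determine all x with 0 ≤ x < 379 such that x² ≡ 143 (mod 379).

Since 379 ≡ 3 (mod 4), a square root of 143 is 143^((379+1)/4) = 143^95 mod 379.
Repeated squaring: 143^2≡362, 143^4≡289, 143^8≡141, 143^16≡173, 143^32≡367, 143^64≡144 (mod 379).
143^95 = 143^(64+16+8+4+2+1) ≡ 245 (mod 379).
Check: 245² = 60025 ≡ 143 (mod 379). The two roots are 134 and 245.

134, 245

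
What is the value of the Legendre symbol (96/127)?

Pull out 2^5: since 127 ≡ 7 (mod 8), (2/127) = +1, so (2/127)^5 = +1.
Reciprocity: 3 ≡ 3 and 127 ≡ 3 (mod 4), so (3/127) = −(127/3).
Reduce top mod 3: now compute (1/3).
Reached (1/3) = 1. Collecting the sign flips along the way, the symbol is -1.

-1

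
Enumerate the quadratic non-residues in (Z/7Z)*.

Square k = 1,…,3 (k and 7−k give the same square):
1²=1, 2²=4, 3²≡2 (mod 7).
The residues are {1, 2, 4}; the non-residues are the remaining 3 nonzero classes.

3 5 6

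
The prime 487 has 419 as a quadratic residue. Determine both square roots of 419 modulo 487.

Since 487 ≡ 3 (mod 4), a square root of 419 is 419^((487+1)/4) = 419^122 mod 487.
Repeated squaring: 419^2≡241, 419^4≡128, 419^8≡313, 419^16≡82, 419^32≡393, 419^64≡70 (mod 487).
419^122 = 419^(64+32+16+8+2) ≡ 76 (mod 487).
Check: 76² = 5776 ≡ 419 (mod 487). The two roots are 76 and 411.

76, 411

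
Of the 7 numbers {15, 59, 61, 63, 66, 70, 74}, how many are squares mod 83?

(15/83) = -1 → non-residue.
(59/83) = +1 → QR.
(61/83) = +1 → QR.
(63/83) = +1 → QR.
(66/83) = -1 → non-residue.
(70/83) = +1 → QR.
(74/83) = -1 → non-residue.
Total quadratic residues among the 7: 4.

4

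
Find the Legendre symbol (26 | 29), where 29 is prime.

Euler's criterion: (26/29) ≡ 26^14 (mod 29).
26^2 ≡ 9 (mod 29)
26^4 ≡ 23 (mod 29)
26^8 ≡ 7 (mod 29)
26^14 = 26^(8+4+2) ≡ 28 (mod 29).
Result is 28 ≡ −1, so (26/29) = −1.

-1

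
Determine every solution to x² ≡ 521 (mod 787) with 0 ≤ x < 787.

287, 500

Since 787 ≡ 3 (mod 4), a square root of 521 is 521^((787+1)/4) = 521^197 mod 787.
Repeated squaring: 521^2≡713, 521^4≡754, 521^8≡302, 521^16≡699, 521^32≡661, 521^64≡136, 521^128≡395 (mod 787).
521^197 = 521^(128+64+4+1) ≡ 287 (mod 787).
Check: 287² = 82369 ≡ 521 (mod 787). The two roots are 287 and 500.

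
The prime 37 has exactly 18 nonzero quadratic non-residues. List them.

Square k = 1,…,18 (k and 37−k give the same square):
1²=1, 2²=4, 3²=9, 4²=16, 5²=25, 6²=36, 7²≡12, 8²≡27, 9²≡7, 10²≡26, 11²≡10, 12²≡33, 13²≡21, 14²≡11, 15²≡3, 16²≡34, 17²≡30, 18²≡28 (mod 37).
The residues are {1, 3, 4, 7, 9, 10, 11, 12, 16, 21, 25, 26, 27, 28, 30, 33, 34, 36}; the non-residues are the remaining 18 nonzero classes.

2, 5, 6, 8, 13, 14, 15, 17, 18, 19, 20, 22, 23, 24, 29, 31, 32, 35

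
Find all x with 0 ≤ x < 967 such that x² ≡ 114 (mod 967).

441, 526

Since 967 ≡ 3 (mod 4), a square root of 114 is 114^((967+1)/4) = 114^242 mod 967.
Repeated squaring: 114^2≡425, 114^4≡763, 114^8≡35, 114^16≡258, 114^32≡808, 114^64≡139, 114^128≡948 (mod 967).
114^242 = 114^(128+64+32+16+2) ≡ 441 (mod 967).
Check: 441² = 194481 ≡ 114 (mod 967). The two roots are 441 and 526.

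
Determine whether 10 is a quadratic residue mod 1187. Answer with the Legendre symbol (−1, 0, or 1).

Pull out 2: since 1187 ≡ 3 (mod 8), (2/1187) = -1.
Reciprocity: 5 ≡ 1 and 1187 ≡ 3 (mod 4), so (5/1187) = +(1187/5).
Reduce top mod 5: now compute (2/5).
Pull out 2: since 5 ≡ 5 (mod 8), (2/5) = -1.
Reached (1/5) = 1. Collecting the sign flips along the way, the symbol is +1.

1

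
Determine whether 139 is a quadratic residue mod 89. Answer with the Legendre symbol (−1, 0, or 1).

1

Euler's criterion: (139/89) ≡ 50^44 (mod 89).
50^2 ≡ 8 (mod 89)
50^4 ≡ 64 (mod 89)
50^8 ≡ 2 (mod 89)
50^16 ≡ 4 (mod 89)
50^32 ≡ 16 (mod 89)
50^44 = 50^(32+8+4) ≡ 1 (mod 89).
Result is 1, so (139/89) = 1.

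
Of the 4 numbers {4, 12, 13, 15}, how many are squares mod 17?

(4/17) = +1 → QR.
(12/17) = -1 → non-residue.
(13/17) = +1 → QR.
(15/17) = +1 → QR.
Total quadratic residues among the 4: 3.

3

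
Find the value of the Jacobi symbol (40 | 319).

Pull out 2^3: since 319 ≡ 7 (mod 8), (2/319) = +1, so (2/319)^3 = +1.
Reciprocity: 5 ≡ 1 and 319 ≡ 3 (mod 4), so (5/319) = +(319/5).
Reduce top mod 5: now compute (4/5).
Pull out 2^2: since 5 ≡ 5 (mod 8), (2/5) = -1, so (2/5)^2 = +1.
Reached (1/5) = 1. Collecting the sign flips along the way, the symbol is +1.

1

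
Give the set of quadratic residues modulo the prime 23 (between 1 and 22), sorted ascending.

1 2 3 4 6 8 9 12 13 16 18

Square k = 1,…,11 (k and 23−k give the same square):
1²=1, 2²=4, 3²=9, 4²=16, 5²≡2, 6²≡13, 7²≡3, 8²≡18, 9²≡12, 10²≡8, 11²≡6 (mod 23).
So the quadratic residues mod 23 are {1, 2, 3, 4, 6, 8, 9, 12, 13, 16, 18}.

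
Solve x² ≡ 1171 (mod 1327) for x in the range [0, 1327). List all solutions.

529, 798

Since 1327 ≡ 3 (mod 4), a square root of 1171 is 1171^((1327+1)/4) = 1171^332 mod 1327.
Repeated squaring: 1171^2≡450, 1171^4≡796, 1171^8≡637, 1171^16≡1034, 1171^32≡921, 1171^64≡288, 1171^128≡670, 1171^256≡374 (mod 1327).
1171^332 = 1171^(256+64+8+4) ≡ 529 (mod 1327).
Check: 529² = 279841 ≡ 1171 (mod 1327). The two roots are 529 and 798.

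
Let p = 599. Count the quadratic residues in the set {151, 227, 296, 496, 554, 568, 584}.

(151/599) = +1 → QR.
(227/599) = +1 → QR.
(296/599) = +1 → QR.
(496/599) = -1 → non-residue.
(554/599) = -1 → non-residue.
(568/599) = +1 → QR.
(584/599) = -1 → non-residue.
Total quadratic residues among the 7: 4.

4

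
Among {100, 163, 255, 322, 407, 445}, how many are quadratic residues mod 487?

(100/487) = +1 → QR.
(163/487) = -1 → non-residue.
(255/487) = -1 → non-residue.
(322/487) = +1 → QR.
(407/487) = +1 → QR.
(445/487) = -1 → non-residue.
Total quadratic residues among the 6: 3.

3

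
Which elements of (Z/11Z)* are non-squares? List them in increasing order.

Square k = 1,…,5 (k and 11−k give the same square):
1²=1, 2²=4, 3²=9, 4²≡5, 5²≡3 (mod 11).
The residues are {1, 3, 4, 5, 9}; the non-residues are the remaining 5 nonzero classes.

2, 6, 7, 8, 10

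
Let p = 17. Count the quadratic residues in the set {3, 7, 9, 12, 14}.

1

(3/17) = -1 → non-residue.
(7/17) = -1 → non-residue.
(9/17) = +1 → QR.
(12/17) = -1 → non-residue.
(14/17) = -1 → non-residue.
Total quadratic residues among the 5: 1.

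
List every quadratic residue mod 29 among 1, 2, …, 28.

1 4 5 6 7 9 13 16 20 22 23 24 25 28

Square k = 1,…,14 (k and 29−k give the same square):
1²=1, 2²=4, 3²=9, 4²=16, 5²=25, 6²≡7, 7²≡20, 8²≡6, 9²≡23, 10²≡13, 11²≡5, 12²≡28, 13²≡24, 14²≡22 (mod 29).
So the quadratic residues mod 29 are {1, 4, 5, 6, 7, 9, 13, 16, 20, 22, 23, 24, 25, 28}.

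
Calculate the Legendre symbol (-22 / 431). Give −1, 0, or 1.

Euler's criterion: (-22/431) ≡ 409^215 (mod 431).
409^2 ≡ 53 (mod 431)
409^4 ≡ 223 (mod 431)
409^8 ≡ 164 (mod 431)
409^16 ≡ 174 (mod 431)
409^32 ≡ 106 (mod 431)
409^64 ≡ 30 (mod 431)
409^128 ≡ 38 (mod 431)
409^215 = 409^(128+64+16+4+2+1) ≡ 430 (mod 431).
Result is 430 ≡ −1, so (-22/431) = −1.

-1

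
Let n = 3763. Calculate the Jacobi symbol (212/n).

0

Pull out 2^2: since 3763 ≡ 3 (mod 8), (2/3763) = -1, so (2/3763)^2 = +1.
Reciprocity: 53 ≡ 1 and 3763 ≡ 3 (mod 4), so (53/3763) = +(3763/53).
Reduce top mod 53: now compute (0/53).
Top reduces to 0: gcd > 1, so the symbol is 0.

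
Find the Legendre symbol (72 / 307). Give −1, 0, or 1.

Pull out 2^3: since 307 ≡ 3 (mod 8), (2/307) = -1, so (2/307)^3 = -1.
Reciprocity: 9 ≡ 1 and 307 ≡ 3 (mod 4), so (9/307) = +(307/9).
Reduce top mod 9: now compute (1/9).
Reached (1/9) = 1. Collecting the sign flips along the way, the symbol is -1.

-1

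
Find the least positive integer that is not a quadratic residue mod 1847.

5

(2/1847) = +1, so 2 is a residue.
(3/1847) = +1, so 3 is a residue.
(4/1847) = +1, so 4 is a residue.
(5/1847) = −1, so 5 is the smallest positive non-residue mod 1847.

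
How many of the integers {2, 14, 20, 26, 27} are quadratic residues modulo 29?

1

(2/29) = -1 → non-residue.
(14/29) = -1 → non-residue.
(20/29) = +1 → QR.
(26/29) = -1 → non-residue.
(27/29) = -1 → non-residue.
Total quadratic residues among the 5: 1.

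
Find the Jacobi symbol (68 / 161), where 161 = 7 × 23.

Pull out 2^2: since 161 ≡ 1 (mod 8), (2/161) = +1, so (2/161)^2 = +1.
Reciprocity: 17 ≡ 1 and 161 ≡ 1 (mod 4), so (17/161) = +(161/17).
Reduce top mod 17: now compute (8/17).
Pull out 2^3: since 17 ≡ 1 (mod 8), (2/17) = +1, so (2/17)^3 = +1.
Reached (1/17) = 1. Collecting the sign flips along the way, the symbol is +1.

1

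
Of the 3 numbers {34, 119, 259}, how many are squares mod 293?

0

(34/293) = -1 → non-residue.
(119/293) = -1 → non-residue.
(259/293) = -1 → non-residue.
Total quadratic residues among the 3: 0.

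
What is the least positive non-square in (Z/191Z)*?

7

(2/191) = +1, so 2 is a residue.
(3/191) = +1, so 3 is a residue.
(4/191) = +1, so 4 is a residue.
(5/191) = +1, so 5 is a residue.
(6/191) = +1, so 6 is a residue.
(7/191) = −1, so 7 is the smallest positive non-residue mod 191.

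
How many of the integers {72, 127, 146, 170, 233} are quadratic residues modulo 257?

(72/257) = +1 → QR.
(127/257) = -1 → non-residue.
(146/257) = +1 → QR.
(170/257) = -1 → non-residue.
(233/257) = -1 → non-residue.
Total quadratic residues among the 5: 2.

2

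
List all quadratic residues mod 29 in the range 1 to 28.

Square k = 1,…,14 (k and 29−k give the same square):
1²=1, 2²=4, 3²=9, 4²=16, 5²=25, 6²≡7, 7²≡20, 8²≡6, 9²≡23, 10²≡13, 11²≡5, 12²≡28, 13²≡24, 14²≡22 (mod 29).
So the quadratic residues mod 29 are {1, 4, 5, 6, 7, 9, 13, 16, 20, 22, 23, 24, 25, 28}.

1, 4, 5, 6, 7, 9, 13, 16, 20, 22, 23, 24, 25, 28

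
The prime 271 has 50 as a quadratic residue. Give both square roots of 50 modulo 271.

Since 271 ≡ 3 (mod 4), a square root of 50 is 50^((271+1)/4) = 50^68 mod 271.
Repeated squaring: 50^2≡61, 50^4≡198, 50^8≡180, 50^16≡151, 50^32≡37, 50^64≡14 (mod 271).
50^68 = 50^(64+4) ≡ 62 (mod 271).
Check: 62² = 3844 ≡ 50 (mod 271). The two roots are 62 and 209.

62, 209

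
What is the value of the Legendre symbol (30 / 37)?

1

Pull out 2: since 37 ≡ 5 (mod 8), (2/37) = -1.
Reciprocity: 15 ≡ 3 and 37 ≡ 1 (mod 4), so (15/37) = +(37/15).
Reduce top mod 15: now compute (7/15).
Reciprocity: 7 ≡ 3 and 15 ≡ 3 (mod 4), so (7/15) = −(15/7).
Reduce top mod 7: now compute (1/7).
Reached (1/7) = 1. Collecting the sign flips along the way, the symbol is +1.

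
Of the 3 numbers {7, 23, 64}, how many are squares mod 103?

3

(7/103) = +1 → QR.
(23/103) = +1 → QR.
(64/103) = +1 → QR.
Total quadratic residues among the 3: 3.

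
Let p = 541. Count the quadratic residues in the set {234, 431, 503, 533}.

(234/541) = +1 → QR.
(431/541) = +1 → QR.
(503/541) = -1 → non-residue.
(533/541) = -1 → non-residue.
Total quadratic residues among the 4: 2.

2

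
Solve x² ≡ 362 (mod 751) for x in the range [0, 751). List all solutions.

Since 751 ≡ 3 (mod 4), a square root of 362 is 362^((751+1)/4) = 362^188 mod 751.
Repeated squaring: 362^2≡370, 362^4≡218, 362^8≡211, 362^16≡212, 362^32≡635, 362^64≡689, 362^128≡89 (mod 751).
362^188 = 362^(128+32+16+8+4) ≡ 581 (mod 751).
Check: 581² = 337561 ≡ 362 (mod 751). The two roots are 170 and 581.

170, 581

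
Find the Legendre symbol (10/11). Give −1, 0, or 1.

-1

Pull out 2: since 11 ≡ 3 (mod 8), (2/11) = -1.
Reciprocity: 5 ≡ 1 and 11 ≡ 3 (mod 4), so (5/11) = +(11/5).
Reduce top mod 5: now compute (1/5).
Reached (1/5) = 1. Collecting the sign flips along the way, the symbol is -1.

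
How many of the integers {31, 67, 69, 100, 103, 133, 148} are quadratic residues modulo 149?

7

(31/149) = +1 → QR.
(67/149) = +1 → QR.
(69/149) = +1 → QR.
(100/149) = +1 → QR.
(103/149) = +1 → QR.
(133/149) = +1 → QR.
(148/149) = +1 → QR.
Total quadratic residues among the 7: 7.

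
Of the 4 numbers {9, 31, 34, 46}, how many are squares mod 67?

1

(9/67) = +1 → QR.
(31/67) = -1 → non-residue.
(34/67) = -1 → non-residue.
(46/67) = -1 → non-residue.
Total quadratic residues among the 4: 1.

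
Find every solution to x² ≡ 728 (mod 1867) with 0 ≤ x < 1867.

Since 1867 ≡ 3 (mod 4), a square root of 728 is 728^((1867+1)/4) = 728^467 mod 1867.
Repeated squaring: 728^2≡1623, 728^4≡1659, 728^8≡323, 728^16≡1644, 728^32≡1187, 728^64≡1251, 728^128≡455, 728^256≡1655 (mod 1867).
728^467 = 728^(256+128+64+16+2+1) ≡ 554 (mod 1867).
Check: 554² = 306916 ≡ 728 (mod 1867). The two roots are 554 and 1313.

554, 1313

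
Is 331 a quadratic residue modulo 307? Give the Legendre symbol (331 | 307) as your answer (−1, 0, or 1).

1

Euler's criterion: (331/307) ≡ 24^153 (mod 307).
24^2 ≡ 269 (mod 307)
24^4 ≡ 216 (mod 307)
24^8 ≡ 299 (mod 307)
24^16 ≡ 64 (mod 307)
24^32 ≡ 105 (mod 307)
24^64 ≡ 280 (mod 307)
24^128 ≡ 115 (mod 307)
24^153 = 24^(128+16+8+1) ≡ 1 (mod 307).
Result is 1, so (331/307) = 1.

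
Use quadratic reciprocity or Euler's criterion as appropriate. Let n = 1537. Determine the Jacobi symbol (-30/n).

-1

First reduce: -30 ≡ 1507 (mod 1537).
Reciprocity: 1507 ≡ 3 and 1537 ≡ 1 (mod 4), so (1507/1537) = +(1537/1507).
Reduce top mod 1507: now compute (30/1507).
Pull out 2: since 1507 ≡ 3 (mod 8), (2/1507) = -1.
Reciprocity: 15 ≡ 3 and 1507 ≡ 3 (mod 4), so (15/1507) = −(1507/15).
Reduce top mod 15: now compute (7/15).
Reciprocity: 7 ≡ 3 and 15 ≡ 3 (mod 4), so (7/15) = −(15/7).
Reduce top mod 7: now compute (1/7).
Reached (1/7) = 1. Collecting the sign flips along the way, the symbol is -1.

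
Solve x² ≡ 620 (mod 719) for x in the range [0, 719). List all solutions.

257, 462

Since 719 ≡ 3 (mod 4), a square root of 620 is 620^((719+1)/4) = 620^180 mod 719.
Repeated squaring: 620^2≡454, 620^4≡482, 620^8≡87, 620^16≡379, 620^32≡560, 620^64≡116, 620^128≡514 (mod 719).
620^180 = 620^(128+32+16+4) ≡ 257 (mod 719).
Check: 257² = 66049 ≡ 620 (mod 719). The two roots are 257 and 462.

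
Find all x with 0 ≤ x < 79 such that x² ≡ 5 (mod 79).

Since 79 ≡ 3 (mod 4), a square root of 5 is 5^((79+1)/4) = 5^20 mod 79.
Repeated squaring: 5^2≡25, 5^4≡72, 5^8≡49, 5^16≡31 (mod 79).
5^20 = 5^(16+4) ≡ 20 (mod 79).
Check: 20² = 400 ≡ 5 (mod 79). The two roots are 20 and 59.

20, 59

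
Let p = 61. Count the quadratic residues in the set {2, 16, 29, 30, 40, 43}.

(2/61) = -1 → non-residue.
(16/61) = +1 → QR.
(29/61) = -1 → non-residue.
(30/61) = -1 → non-residue.
(40/61) = -1 → non-residue.
(43/61) = -1 → non-residue.
Total quadratic residues among the 6: 1.

1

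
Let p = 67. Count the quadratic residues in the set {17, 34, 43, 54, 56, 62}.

4

(17/67) = +1 → QR.
(34/67) = -1 → non-residue.
(43/67) = -1 → non-residue.
(54/67) = +1 → QR.
(56/67) = +1 → QR.
(62/67) = +1 → QR.
Total quadratic residues among the 6: 4.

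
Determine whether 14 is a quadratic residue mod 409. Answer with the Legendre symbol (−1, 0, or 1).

Euler's criterion: (14/409) ≡ 14^204 (mod 409).
14^2 ≡ 196 (mod 409)
14^4 ≡ 379 (mod 409)
14^8 ≡ 82 (mod 409)
14^16 ≡ 180 (mod 409)
14^32 ≡ 89 (mod 409)
14^64 ≡ 150 (mod 409)
14^128 ≡ 5 (mod 409)
14^204 = 14^(128+64+8+4) ≡ 408 (mod 409).
Result is 408 ≡ −1, so (14/409) = −1.

-1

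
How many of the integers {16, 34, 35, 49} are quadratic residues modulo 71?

2

(16/71) = +1 → QR.
(34/71) = -1 → non-residue.
(35/71) = -1 → non-residue.
(49/71) = +1 → QR.
Total quadratic residues among the 4: 2.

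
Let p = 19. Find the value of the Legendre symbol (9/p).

Euler's criterion: (9/19) ≡ 9^9 (mod 19).
9^2 ≡ 5 (mod 19)
9^4 ≡ 6 (mod 19)
9^8 ≡ 17 (mod 19)
9^9 = 9^(8+1) ≡ 1 (mod 19).
Result is 1, so (9/19) = 1.

1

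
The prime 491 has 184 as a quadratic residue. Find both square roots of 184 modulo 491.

222, 269

Since 491 ≡ 3 (mod 4), a square root of 184 is 184^((491+1)/4) = 184^123 mod 491.
Repeated squaring: 184^2≡468, 184^4≡38, 184^8≡462, 184^16≡350, 184^32≡241, 184^64≡143 (mod 491).
184^123 = 184^(64+32+16+8+2+1) ≡ 269 (mod 491).
Check: 269² = 72361 ≡ 184 (mod 491). The two roots are 222 and 269.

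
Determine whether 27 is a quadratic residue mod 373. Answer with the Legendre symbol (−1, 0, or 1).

1

Reciprocity: 27 ≡ 3 and 373 ≡ 1 (mod 4), so (27/373) = +(373/27).
Reduce top mod 27: now compute (22/27).
Pull out 2: since 27 ≡ 3 (mod 8), (2/27) = -1.
Reciprocity: 11 ≡ 3 and 27 ≡ 3 (mod 4), so (11/27) = −(27/11).
Reduce top mod 11: now compute (5/11).
Reciprocity: 5 ≡ 1 and 11 ≡ 3 (mod 4), so (5/11) = +(11/5).
Reduce top mod 5: now compute (1/5).
Reached (1/5) = 1. Collecting the sign flips along the way, the symbol is +1.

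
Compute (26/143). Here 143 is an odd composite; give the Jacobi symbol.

Pull out 2: since 143 ≡ 7 (mod 8), (2/143) = +1.
Reciprocity: 13 ≡ 1 and 143 ≡ 3 (mod 4), so (13/143) = +(143/13).
Reduce top mod 13: now compute (0/13).
Top reduces to 0: gcd > 1, so the symbol is 0.

0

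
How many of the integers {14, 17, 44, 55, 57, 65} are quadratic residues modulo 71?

(14/71) = -1 → non-residue.
(17/71) = -1 → non-residue.
(44/71) = -1 → non-residue.
(55/71) = -1 → non-residue.
(57/71) = +1 → QR.
(65/71) = -1 → non-residue.
Total quadratic residues among the 6: 1.

1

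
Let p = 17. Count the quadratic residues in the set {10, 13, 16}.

2

(10/17) = -1 → non-residue.
(13/17) = +1 → QR.
(16/17) = +1 → QR.
Total quadratic residues among the 3: 2.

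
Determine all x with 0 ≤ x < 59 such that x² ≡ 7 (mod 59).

Since 59 ≡ 3 (mod 4), a square root of 7 is 7^((59+1)/4) = 7^15 mod 59.
Repeated squaring: 7^2≡49, 7^4≡41, 7^8≡29 (mod 59).
7^15 = 7^(8+4+2+1) ≡ 19 (mod 59).
Check: 19² = 361 ≡ 7 (mod 59). The two roots are 19 and 40.

19, 40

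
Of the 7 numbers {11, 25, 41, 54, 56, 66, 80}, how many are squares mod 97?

(11/97) = +1 → QR.
(25/97) = +1 → QR.
(41/97) = -1 → non-residue.
(54/97) = +1 → QR.
(56/97) = -1 → non-residue.
(66/97) = +1 → QR.
(80/97) = -1 → non-residue.
Total quadratic residues among the 7: 4.

4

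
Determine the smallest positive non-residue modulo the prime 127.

3

(2/127) = +1, so 2 is a residue.
(3/127) = −1, so 3 is the smallest positive non-residue mod 127.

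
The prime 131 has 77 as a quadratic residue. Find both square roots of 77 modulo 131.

Since 131 ≡ 3 (mod 4), a square root of 77 is 77^((131+1)/4) = 77^33 mod 131.
Repeated squaring: 77^2≡34, 77^4≡108, 77^8≡5, 77^16≡25, 77^32≡101 (mod 131).
77^33 = 77^(32+1) ≡ 48 (mod 131).
Check: 48² = 2304 ≡ 77 (mod 131). The two roots are 48 and 83.

48, 83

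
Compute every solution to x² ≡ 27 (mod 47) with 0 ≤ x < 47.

Since 47 ≡ 3 (mod 4), a square root of 27 is 27^((47+1)/4) = 27^12 mod 47.
Repeated squaring: 27^2≡24, 27^4≡12, 27^8≡3 (mod 47).
27^12 = 27^(8+4) ≡ 36 (mod 47).
Check: 36² = 1296 ≡ 27 (mod 47). The two roots are 11 and 36.

11, 36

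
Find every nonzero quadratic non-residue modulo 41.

3 6 7 11 12 13 14 15 17 19 22 24 26 27 28 29 30 34 35 38

Square k = 1,…,20 (k and 41−k give the same square):
1²=1, 2²=4, 3²=9, 4²=16, 5²=25, 6²=36, 7²≡8, 8²≡23, 9²≡40, 10²≡18, 11²≡39, 12²≡21, 13²≡5, 14²≡32, 15²≡20, 16²≡10, 17²≡2, 18²≡37, 19²≡33, 20²≡31 (mod 41).
The residues are {1, 2, 4, 5, 8, 9, 10, 16, 18, 20, 21, 23, 25, 31, 32, 33, 36, 37, 39, 40}; the non-residues are the remaining 20 nonzero classes.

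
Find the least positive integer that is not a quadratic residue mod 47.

5

(2/47) = +1, so 2 is a residue.
(3/47) = +1, so 3 is a residue.
(4/47) = +1, so 4 is a residue.
(5/47) = −1, so 5 is the smallest positive non-residue mod 47.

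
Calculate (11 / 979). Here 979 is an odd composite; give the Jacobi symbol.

Reciprocity: 11 ≡ 3 and 979 ≡ 3 (mod 4), so (11/979) = −(979/11).
Reduce top mod 11: now compute (0/11).
Top reduces to 0: gcd > 1, so the symbol is 0.

0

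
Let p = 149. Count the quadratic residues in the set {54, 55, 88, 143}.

(54/149) = +1 → QR.
(55/149) = -1 → non-residue.
(88/149) = +1 → QR.
(143/149) = +1 → QR.
Total quadratic residues among the 4: 3.

3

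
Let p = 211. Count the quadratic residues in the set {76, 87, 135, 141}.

(76/211) = +1 → QR.
(87/211) = +1 → QR.
(135/211) = -1 → non-residue.
(141/211) = -1 → non-residue.
Total quadratic residues among the 4: 2.

2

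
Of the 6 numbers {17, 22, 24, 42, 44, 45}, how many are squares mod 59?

3

(17/59) = +1 → QR.
(22/59) = +1 → QR.
(24/59) = -1 → non-residue.
(42/59) = -1 → non-residue.
(44/59) = -1 → non-residue.
(45/59) = +1 → QR.
Total quadratic residues among the 6: 3.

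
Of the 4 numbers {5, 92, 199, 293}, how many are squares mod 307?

2

(5/307) = -1 → non-residue.
(92/307) = -1 → non-residue.
(199/307) = +1 → QR.
(293/307) = +1 → QR.
Total quadratic residues among the 4: 2.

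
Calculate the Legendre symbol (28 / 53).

Pull out 2^2: since 53 ≡ 5 (mod 8), (2/53) = -1, so (2/53)^2 = +1.
Reciprocity: 7 ≡ 3 and 53 ≡ 1 (mod 4), so (7/53) = +(53/7).
Reduce top mod 7: now compute (4/7).
Pull out 2^2: since 7 ≡ 7 (mod 8), (2/7) = +1, so (2/7)^2 = +1.
Reached (1/7) = 1. Collecting the sign flips along the way, the symbol is +1.

1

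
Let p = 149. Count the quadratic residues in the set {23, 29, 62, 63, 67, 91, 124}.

(23/149) = -1 → non-residue.
(29/149) = +1 → QR.
(62/149) = -1 → non-residue.
(63/149) = +1 → QR.
(67/149) = +1 → QR.
(91/149) = -1 → non-residue.
(124/149) = +1 → QR.
Total quadratic residues among the 7: 4.

4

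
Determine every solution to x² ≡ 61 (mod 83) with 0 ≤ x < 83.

Since 83 ≡ 3 (mod 4), a square root of 61 is 61^((83+1)/4) = 61^21 mod 83.
Repeated squaring: 61^2≡69, 61^4≡30, 61^8≡70, 61^16≡3 (mod 83).
61^21 = 61^(16+4+1) ≡ 12 (mod 83).
Check: 12² = 144 ≡ 61 (mod 83). The two roots are 12 and 71.

12, 71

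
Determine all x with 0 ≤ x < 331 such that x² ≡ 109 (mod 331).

Since 331 ≡ 3 (mod 4), a square root of 109 is 109^((331+1)/4) = 109^83 mod 331.
Repeated squaring: 109^2≡296, 109^4≡232, 109^8≡202, 109^16≡91, 109^32≡6, 109^64≡36 (mod 331).
109^83 = 109^(64+16+2+1) ≡ 289 (mod 331).
Check: 289² = 83521 ≡ 109 (mod 331). The two roots are 42 and 289.

42, 289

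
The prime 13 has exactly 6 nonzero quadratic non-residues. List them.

2, 5, 6, 7, 8, 11

Square k = 1,…,6 (k and 13−k give the same square):
1²=1, 2²=4, 3²=9, 4²≡3, 5²≡12, 6²≡10 (mod 13).
The residues are {1, 3, 4, 9, 10, 12}; the non-residues are the remaining 6 nonzero classes.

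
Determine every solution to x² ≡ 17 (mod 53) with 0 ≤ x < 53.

21, 32

53 ≡ 1 (mod 4), so we find a root by search.
Trying successive values, 21² = 441 ≡ 17 (mod 53). The other root is 53 − 21 = 32.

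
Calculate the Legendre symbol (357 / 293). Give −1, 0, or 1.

1

Euler's criterion: (357/293) ≡ 64^146 (mod 293).
64^2 ≡ 287 (mod 293)
64^4 ≡ 36 (mod 293)
64^8 ≡ 124 (mod 293)
64^16 ≡ 140 (mod 293)
64^32 ≡ 262 (mod 293)
64^64 ≡ 82 (mod 293)
64^128 ≡ 278 (mod 293)
64^146 = 64^(128+16+2) ≡ 1 (mod 293).
Result is 1, so (357/293) = 1.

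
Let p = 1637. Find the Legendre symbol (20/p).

-1

Pull out 2^2: since 1637 ≡ 5 (mod 8), (2/1637) = -1, so (2/1637)^2 = +1.
Reciprocity: 5 ≡ 1 and 1637 ≡ 1 (mod 4), so (5/1637) = +(1637/5).
Reduce top mod 5: now compute (2/5).
Pull out 2: since 5 ≡ 5 (mod 8), (2/5) = -1.
Reached (1/5) = 1. Collecting the sign flips along the way, the symbol is -1.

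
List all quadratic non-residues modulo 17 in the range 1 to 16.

3, 5, 6, 7, 10, 11, 12, 14

Square k = 1,…,8 (k and 17−k give the same square):
1²=1, 2²=4, 3²=9, 4²=16, 5²≡8, 6²≡2, 7²≡15, 8²≡13 (mod 17).
The residues are {1, 2, 4, 8, 9, 13, 15, 16}; the non-residues are the remaining 8 nonzero classes.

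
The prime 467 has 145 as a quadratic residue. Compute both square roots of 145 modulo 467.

Since 467 ≡ 3 (mod 4), a square root of 145 is 145^((467+1)/4) = 145^117 mod 467.
Repeated squaring: 145^2≡10, 145^4≡100, 145^8≡193, 145^16≡356, 145^32≡179, 145^64≡285 (mod 467).
145^117 = 145^(64+32+16+4+1) ≡ 335 (mod 467).
Check: 335² = 112225 ≡ 145 (mod 467). The two roots are 132 and 335.

132, 335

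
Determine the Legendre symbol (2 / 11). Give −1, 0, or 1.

Pull out 2: since 11 ≡ 3 (mod 8), (2/11) = -1.
Reached (1/11) = 1. Collecting the sign flips along the way, the symbol is -1.

-1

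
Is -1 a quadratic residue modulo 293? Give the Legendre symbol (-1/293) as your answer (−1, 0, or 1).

1

First reduce: -1 ≡ 292 (mod 293).
Pull out 2^2: since 293 ≡ 5 (mod 8), (2/293) = -1, so (2/293)^2 = +1.
Reciprocity: 73 ≡ 1 and 293 ≡ 1 (mod 4), so (73/293) = +(293/73).
Reduce top mod 73: now compute (1/73).
Reached (1/73) = 1. Collecting the sign flips along the way, the symbol is +1.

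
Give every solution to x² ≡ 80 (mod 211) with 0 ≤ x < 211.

Since 211 ≡ 3 (mod 4), a square root of 80 is 80^((211+1)/4) = 80^53 mod 211.
Repeated squaring: 80^2≡70, 80^4≡47, 80^8≡99, 80^16≡95, 80^32≡163 (mod 211).
80^53 = 80^(32+16+4+1) ≡ 49 (mod 211).
Check: 49² = 2401 ≡ 80 (mod 211). The two roots are 49 and 162.

49, 162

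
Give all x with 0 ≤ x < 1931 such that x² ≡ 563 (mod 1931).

625, 1306

Since 1931 ≡ 3 (mod 4), a square root of 563 is 563^((1931+1)/4) = 563^483 mod 1931.
Repeated squaring: 563^2≡285, 563^4≡123, 563^8≡1612, 563^16≡1349, 563^32≡799, 563^64≡1171, 563^128≡231, 563^256≡1224 (mod 1931).
563^483 = 563^(256+128+64+32+2+1) ≡ 625 (mod 1931).
Check: 625² = 390625 ≡ 563 (mod 1931). The two roots are 625 and 1306.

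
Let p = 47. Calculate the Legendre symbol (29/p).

-1

Reciprocity: 29 ≡ 1 and 47 ≡ 3 (mod 4), so (29/47) = +(47/29).
Reduce top mod 29: now compute (18/29).
Pull out 2: since 29 ≡ 5 (mod 8), (2/29) = -1.
Reciprocity: 9 ≡ 1 and 29 ≡ 1 (mod 4), so (9/29) = +(29/9).
Reduce top mod 9: now compute (2/9).
Pull out 2: since 9 ≡ 1 (mod 8), (2/9) = +1.
Reached (1/9) = 1. Collecting the sign flips along the way, the symbol is -1.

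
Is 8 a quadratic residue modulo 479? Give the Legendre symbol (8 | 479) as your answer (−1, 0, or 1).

Euler's criterion: (8/479) ≡ 8^239 (mod 479).
8^2 ≡ 64 (mod 479)
8^4 ≡ 264 (mod 479)
8^8 ≡ 241 (mod 479)
8^16 ≡ 122 (mod 479)
8^32 ≡ 35 (mod 479)
8^64 ≡ 267 (mod 479)
8^128 ≡ 397 (mod 479)
8^239 = 8^(128+64+32+8+4+2+1) ≡ 1 (mod 479).
Result is 1, so (8/479) = 1.

1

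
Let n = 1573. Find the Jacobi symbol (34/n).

Pull out 2: since 1573 ≡ 5 (mod 8), (2/1573) = -1.
Reciprocity: 17 ≡ 1 and 1573 ≡ 1 (mod 4), so (17/1573) = +(1573/17).
Reduce top mod 17: now compute (9/17).
Reciprocity: 9 ≡ 1 and 17 ≡ 1 (mod 4), so (9/17) = +(17/9).
Reduce top mod 9: now compute (8/9).
Pull out 2^3: since 9 ≡ 1 (mod 8), (2/9) = +1, so (2/9)^3 = +1.
Reached (1/9) = 1. Collecting the sign flips along the way, the symbol is -1.

-1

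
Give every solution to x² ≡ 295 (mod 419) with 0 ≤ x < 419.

Since 419 ≡ 3 (mod 4), a square root of 295 is 295^((419+1)/4) = 295^105 mod 419.
Repeated squaring: 295^2≡292, 295^4≡207, 295^8≡111, 295^16≡170, 295^32≡408, 295^64≡121 (mod 419).
295^105 = 295^(64+32+8+1) ≡ 366 (mod 419).
Check: 366² = 133956 ≡ 295 (mod 419). The two roots are 53 and 366.

53, 366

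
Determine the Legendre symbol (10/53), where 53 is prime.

1

Pull out 2: since 53 ≡ 5 (mod 8), (2/53) = -1.
Reciprocity: 5 ≡ 1 and 53 ≡ 1 (mod 4), so (5/53) = +(53/5).
Reduce top mod 5: now compute (3/5).
Reciprocity: 3 ≡ 3 and 5 ≡ 1 (mod 4), so (3/5) = +(5/3).
Reduce top mod 3: now compute (2/3).
Pull out 2: since 3 ≡ 3 (mod 8), (2/3) = -1.
Reached (1/3) = 1. Collecting the sign flips along the way, the symbol is +1.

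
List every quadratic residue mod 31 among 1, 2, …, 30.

Square k = 1,…,15 (k and 31−k give the same square):
1²=1, 2²=4, 3²=9, 4²=16, 5²=25, 6²≡5, 7²≡18, 8²≡2, 9²≡19, 10²≡7, 11²≡28, 12²≡20, 13²≡14, 14²≡10, 15²≡8 (mod 31).
So the quadratic residues mod 31 are {1, 2, 4, 5, 7, 8, 9, 10, 14, 16, 18, 19, 20, 25, 28}.

1, 2, 4, 5, 7, 8, 9, 10, 14, 16, 18, 19, 20, 25, 28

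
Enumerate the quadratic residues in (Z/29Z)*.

1,4,5,6,7,9,13,16,20,22,23,24,25,28

Square k = 1,…,14 (k and 29−k give the same square):
1²=1, 2²=4, 3²=9, 4²=16, 5²=25, 6²≡7, 7²≡20, 8²≡6, 9²≡23, 10²≡13, 11²≡5, 12²≡28, 13²≡24, 14²≡22 (mod 29).
So the quadratic residues mod 29 are {1, 4, 5, 6, 7, 9, 13, 16, 20, 22, 23, 24, 25, 28}.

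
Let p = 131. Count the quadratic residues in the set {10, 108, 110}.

(10/131) = -1 → non-residue.
(108/131) = +1 → QR.
(110/131) = -1 → non-residue.
Total quadratic residues among the 3: 1.

1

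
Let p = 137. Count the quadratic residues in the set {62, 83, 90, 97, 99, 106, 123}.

2

(62/137) = -1 → non-residue.
(83/137) = -1 → non-residue.
(90/137) = -1 → non-residue.
(97/137) = -1 → non-residue.
(99/137) = +1 → QR.
(106/137) = -1 → non-residue.
(123/137) = +1 → QR.
Total quadratic residues among the 7: 2.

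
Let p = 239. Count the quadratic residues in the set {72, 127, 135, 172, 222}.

(72/239) = +1 → QR.
(127/239) = +1 → QR.
(135/239) = +1 → QR.
(172/239) = -1 → non-residue.
(222/239) = -1 → non-residue.
Total quadratic residues among the 5: 3.

3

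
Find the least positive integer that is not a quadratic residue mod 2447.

(2/2447) = +1, so 2 is a residue.
(3/2447) = +1, so 3 is a residue.
(4/2447) = +1, so 4 is a residue.
(5/2447) = −1, so 5 is the smallest positive non-residue mod 2447.

5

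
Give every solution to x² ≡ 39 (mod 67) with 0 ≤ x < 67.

21, 46

Since 67 ≡ 3 (mod 4), a square root of 39 is 39^((67+1)/4) = 39^17 mod 67.
Repeated squaring: 39^2≡47, 39^4≡65, 39^8≡4, 39^16≡16 (mod 67).
39^17 = 39^(16+1) ≡ 21 (mod 67).
Check: 21² = 441 ≡ 39 (mod 67). The two roots are 21 and 46.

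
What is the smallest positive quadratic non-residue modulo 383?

(2/383) = +1, so 2 is a residue.
(3/383) = +1, so 3 is a residue.
(4/383) = +1, so 4 is a residue.
(5/383) = −1, so 5 is the smallest positive non-residue mod 383.

5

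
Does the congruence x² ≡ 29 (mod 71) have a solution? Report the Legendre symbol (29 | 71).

Euler's criterion: (29/71) ≡ 29^35 (mod 71).
29^2 ≡ 60 (mod 71)
29^4 ≡ 50 (mod 71)
29^8 ≡ 15 (mod 71)
29^16 ≡ 12 (mod 71)
29^32 ≡ 2 (mod 71)
29^35 = 29^(32+2+1) ≡ 1 (mod 71).
Result is 1, so (29/71) = 1.

1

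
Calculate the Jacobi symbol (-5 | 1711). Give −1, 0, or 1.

First reduce: -5 ≡ 1706 (mod 1711).
Pull out 2: since 1711 ≡ 7 (mod 8), (2/1711) = +1.
Reciprocity: 853 ≡ 1 and 1711 ≡ 3 (mod 4), so (853/1711) = +(1711/853).
Reduce top mod 853: now compute (5/853).
Reciprocity: 5 ≡ 1 and 853 ≡ 1 (mod 4), so (5/853) = +(853/5).
Reduce top mod 5: now compute (3/5).
Reciprocity: 3 ≡ 3 and 5 ≡ 1 (mod 4), so (3/5) = +(5/3).
Reduce top mod 3: now compute (2/3).
Pull out 2: since 3 ≡ 3 (mod 8), (2/3) = -1.
Reached (1/3) = 1. Collecting the sign flips along the way, the symbol is -1.

-1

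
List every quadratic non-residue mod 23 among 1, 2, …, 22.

Square k = 1,…,11 (k and 23−k give the same square):
1²=1, 2²=4, 3²=9, 4²=16, 5²≡2, 6²≡13, 7²≡3, 8²≡18, 9²≡12, 10²≡8, 11²≡6 (mod 23).
The residues are {1, 2, 3, 4, 6, 8, 9, 12, 13, 16, 18}; the non-residues are the remaining 11 nonzero classes.

5 7 10 11 14 15 17 19 20 21 22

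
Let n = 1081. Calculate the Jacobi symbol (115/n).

0

Reciprocity: 115 ≡ 3 and 1081 ≡ 1 (mod 4), so (115/1081) = +(1081/115).
Reduce top mod 115: now compute (46/115).
Pull out 2: since 115 ≡ 3 (mod 8), (2/115) = -1.
Reciprocity: 23 ≡ 3 and 115 ≡ 3 (mod 4), so (23/115) = −(115/23).
Reduce top mod 23: now compute (0/23).
Top reduces to 0: gcd > 1, so the symbol is 0.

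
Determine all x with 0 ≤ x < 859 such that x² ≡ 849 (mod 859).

381, 478

Since 859 ≡ 3 (mod 4), a square root of 849 is 849^((859+1)/4) = 849^215 mod 859.
Repeated squaring: 849^2≡100, 849^4≡551, 849^8≡374, 849^16≡718, 849^32≡124, 849^64≡773, 849^128≡524 (mod 859).
849^215 = 849^(128+64+16+4+2+1) ≡ 478 (mod 859).
Check: 478² = 228484 ≡ 849 (mod 859). The two roots are 381 and 478.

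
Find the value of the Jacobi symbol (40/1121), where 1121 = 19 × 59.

Pull out 2^3: since 1121 ≡ 1 (mod 8), (2/1121) = +1, so (2/1121)^3 = +1.
Reciprocity: 5 ≡ 1 and 1121 ≡ 1 (mod 4), so (5/1121) = +(1121/5).
Reduce top mod 5: now compute (1/5).
Reached (1/5) = 1. Collecting the sign flips along the way, the symbol is +1.

1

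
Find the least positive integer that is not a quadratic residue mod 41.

(2/41) = +1, so 2 is a residue.
(3/41) = −1, so 3 is the smallest positive non-residue mod 41.

3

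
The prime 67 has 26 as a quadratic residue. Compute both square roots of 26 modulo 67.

Since 67 ≡ 3 (mod 4), a square root of 26 is 26^((67+1)/4) = 26^17 mod 67.
Repeated squaring: 26^2≡6, 26^4≡36, 26^8≡23, 26^16≡60 (mod 67).
26^17 = 26^(16+1) ≡ 19 (mod 67).
Check: 19² = 361 ≡ 26 (mod 67). The two roots are 19 and 48.

19, 48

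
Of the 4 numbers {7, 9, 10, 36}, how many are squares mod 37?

4

(7/37) = +1 → QR.
(9/37) = +1 → QR.
(10/37) = +1 → QR.
(36/37) = +1 → QR.
Total quadratic residues among the 4: 4.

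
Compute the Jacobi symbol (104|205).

-1

Pull out 2^3: since 205 ≡ 5 (mod 8), (2/205) = -1, so (2/205)^3 = -1.
Reciprocity: 13 ≡ 1 and 205 ≡ 1 (mod 4), so (13/205) = +(205/13).
Reduce top mod 13: now compute (10/13).
Pull out 2: since 13 ≡ 5 (mod 8), (2/13) = -1.
Reciprocity: 5 ≡ 1 and 13 ≡ 1 (mod 4), so (5/13) = +(13/5).
Reduce top mod 5: now compute (3/5).
Reciprocity: 3 ≡ 3 and 5 ≡ 1 (mod 4), so (3/5) = +(5/3).
Reduce top mod 3: now compute (2/3).
Pull out 2: since 3 ≡ 3 (mod 8), (2/3) = -1.
Reached (1/3) = 1. Collecting the sign flips along the way, the symbol is -1.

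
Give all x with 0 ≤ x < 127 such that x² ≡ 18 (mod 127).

48, 79

Since 127 ≡ 3 (mod 4), a square root of 18 is 18^((127+1)/4) = 18^32 mod 127.
Repeated squaring: 18^2≡70, 18^4≡74, 18^8≡15, 18^16≡98, 18^32≡79 (mod 127).
18^32 = 18^(32) ≡ 79 (mod 127).
Check: 79² = 6241 ≡ 18 (mod 127). The two roots are 48 and 79.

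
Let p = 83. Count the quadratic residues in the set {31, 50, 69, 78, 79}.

3

(31/83) = +1 → QR.
(50/83) = -1 → non-residue.
(69/83) = +1 → QR.
(78/83) = +1 → QR.
(79/83) = -1 → non-residue.
Total quadratic residues among the 5: 3.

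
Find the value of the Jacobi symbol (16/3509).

1

Pull out 2^4: since 3509 ≡ 5 (mod 8), (2/3509) = -1, so (2/3509)^4 = +1.
Reached (1/3509) = 1. Collecting the sign flips along the way, the symbol is +1.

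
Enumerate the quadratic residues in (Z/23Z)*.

1,2,3,4,6,8,9,12,13,16,18

Square k = 1,…,11 (k and 23−k give the same square):
1²=1, 2²=4, 3²=9, 4²=16, 5²≡2, 6²≡13, 7²≡3, 8²≡18, 9²≡12, 10²≡8, 11²≡6 (mod 23).
So the quadratic residues mod 23 are {1, 2, 3, 4, 6, 8, 9, 12, 13, 16, 18}.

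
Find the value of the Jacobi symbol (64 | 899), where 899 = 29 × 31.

Pull out 2^6: since 899 ≡ 3 (mod 8), (2/899) = -1, so (2/899)^6 = +1.
Reached (1/899) = 1. Collecting the sign flips along the way, the symbol is +1.

1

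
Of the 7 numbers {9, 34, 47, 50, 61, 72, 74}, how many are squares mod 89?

5

(9/89) = +1 → QR.
(34/89) = +1 → QR.
(47/89) = +1 → QR.
(50/89) = +1 → QR.
(61/89) = -1 → non-residue.
(72/89) = +1 → QR.
(74/89) = -1 → non-residue.
Total quadratic residues among the 7: 5.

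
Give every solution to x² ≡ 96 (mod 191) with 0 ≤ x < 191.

67, 124

Since 191 ≡ 3 (mod 4), a square root of 96 is 96^((191+1)/4) = 96^48 mod 191.
Repeated squaring: 96^2≡48, 96^4≡12, 96^8≡144, 96^16≡108, 96^32≡13 (mod 191).
96^48 = 96^(32+16) ≡ 67 (mod 191).
Check: 67² = 4489 ≡ 96 (mod 191). The two roots are 67 and 124.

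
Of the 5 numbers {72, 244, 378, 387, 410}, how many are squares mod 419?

1

(72/419) = -1 → non-residue.
(244/419) = -1 → non-residue.
(378/419) = -1 → non-residue.
(387/419) = +1 → QR.
(410/419) = -1 → non-residue.
Total quadratic residues among the 5: 1.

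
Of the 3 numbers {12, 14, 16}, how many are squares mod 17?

1

(12/17) = -1 → non-residue.
(14/17) = -1 → non-residue.
(16/17) = +1 → QR.
Total quadratic residues among the 3: 1.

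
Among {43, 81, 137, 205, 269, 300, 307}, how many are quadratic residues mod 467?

4

(43/467) = +1 → QR.
(81/467) = +1 → QR.
(137/467) = +1 → QR.
(205/467) = -1 → non-residue.
(269/467) = -1 → non-residue.
(300/467) = +1 → QR.
(307/467) = -1 → non-residue.
Total quadratic residues among the 7: 4.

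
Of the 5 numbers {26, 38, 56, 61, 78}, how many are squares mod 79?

2

(26/79) = +1 → QR.
(38/79) = +1 → QR.
(56/79) = -1 → non-residue.
(61/79) = -1 → non-residue.
(78/79) = -1 → non-residue.
Total quadratic residues among the 5: 2.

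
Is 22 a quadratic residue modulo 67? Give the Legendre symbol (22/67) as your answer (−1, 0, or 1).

1

Euler's criterion: (22/67) ≡ 22^33 (mod 67).
22^2 ≡ 15 (mod 67)
22^4 ≡ 24 (mod 67)
22^8 ≡ 40 (mod 67)
22^16 ≡ 59 (mod 67)
22^32 ≡ 64 (mod 67)
22^33 = 22^(32+1) ≡ 1 (mod 67).
Result is 1, so (22/67) = 1.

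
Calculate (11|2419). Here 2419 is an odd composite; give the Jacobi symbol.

1

Reciprocity: 11 ≡ 3 and 2419 ≡ 3 (mod 4), so (11/2419) = −(2419/11).
Reduce top mod 11: now compute (10/11).
Pull out 2: since 11 ≡ 3 (mod 8), (2/11) = -1.
Reciprocity: 5 ≡ 1 and 11 ≡ 3 (mod 4), so (5/11) = +(11/5).
Reduce top mod 5: now compute (1/5).
Reached (1/5) = 1. Collecting the sign flips along the way, the symbol is +1.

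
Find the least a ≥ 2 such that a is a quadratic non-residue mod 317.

(2/317) = −1, so 2 is the smallest positive non-residue mod 317.

2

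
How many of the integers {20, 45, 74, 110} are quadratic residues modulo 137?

1

(20/137) = -1 → non-residue.
(45/137) = -1 → non-residue.
(74/137) = +1 → QR.
(110/137) = -1 → non-residue.
Total quadratic residues among the 4: 1.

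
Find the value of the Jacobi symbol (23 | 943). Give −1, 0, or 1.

Reciprocity: 23 ≡ 3 and 943 ≡ 3 (mod 4), so (23/943) = −(943/23).
Reduce top mod 23: now compute (0/23).
Top reduces to 0: gcd > 1, so the symbol is 0.

0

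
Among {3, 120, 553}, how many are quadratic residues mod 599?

(3/599) = +1 → QR.
(120/599) = +1 → QR.
(553/599) = +1 → QR.
Total quadratic residues among the 3: 3.

3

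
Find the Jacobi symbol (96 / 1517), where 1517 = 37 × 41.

1

Pull out 2^5: since 1517 ≡ 5 (mod 8), (2/1517) = -1, so (2/1517)^5 = -1.
Reciprocity: 3 ≡ 3 and 1517 ≡ 1 (mod 4), so (3/1517) = +(1517/3).
Reduce top mod 3: now compute (2/3).
Pull out 2: since 3 ≡ 3 (mod 8), (2/3) = -1.
Reached (1/3) = 1. Collecting the sign flips along the way, the symbol is +1.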